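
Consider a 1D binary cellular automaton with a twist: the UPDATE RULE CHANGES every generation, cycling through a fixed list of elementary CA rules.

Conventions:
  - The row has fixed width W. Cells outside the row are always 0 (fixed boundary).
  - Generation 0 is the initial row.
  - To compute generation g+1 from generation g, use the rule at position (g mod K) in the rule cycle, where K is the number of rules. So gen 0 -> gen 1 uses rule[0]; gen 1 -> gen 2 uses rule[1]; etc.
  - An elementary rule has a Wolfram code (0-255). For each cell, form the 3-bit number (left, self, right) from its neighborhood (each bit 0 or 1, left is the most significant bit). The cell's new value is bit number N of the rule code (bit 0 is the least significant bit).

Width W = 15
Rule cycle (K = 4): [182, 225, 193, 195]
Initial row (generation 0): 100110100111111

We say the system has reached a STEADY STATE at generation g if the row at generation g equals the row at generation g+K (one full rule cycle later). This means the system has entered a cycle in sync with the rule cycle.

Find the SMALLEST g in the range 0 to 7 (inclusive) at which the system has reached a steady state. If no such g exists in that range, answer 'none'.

Answer: none

Derivation:
Gen 0: 100110100111111
Gen 1 (rule 182): 111001111011110
Gen 2 (rule 225): 011000111101110
Gen 3 (rule 193): 001010011100110
Gen 4 (rule 195): 110000101101010
Gen 5 (rule 182): 001001110011111
Gen 6 (rule 225): 100000110001111
Gen 7 (rule 193): 001110010100111
Gen 8 (rule 195): 110110100001011
Gen 9 (rule 182): 001001110011100
Gen 10 (rule 225): 100000110001101
Gen 11 (rule 193): 001110010100100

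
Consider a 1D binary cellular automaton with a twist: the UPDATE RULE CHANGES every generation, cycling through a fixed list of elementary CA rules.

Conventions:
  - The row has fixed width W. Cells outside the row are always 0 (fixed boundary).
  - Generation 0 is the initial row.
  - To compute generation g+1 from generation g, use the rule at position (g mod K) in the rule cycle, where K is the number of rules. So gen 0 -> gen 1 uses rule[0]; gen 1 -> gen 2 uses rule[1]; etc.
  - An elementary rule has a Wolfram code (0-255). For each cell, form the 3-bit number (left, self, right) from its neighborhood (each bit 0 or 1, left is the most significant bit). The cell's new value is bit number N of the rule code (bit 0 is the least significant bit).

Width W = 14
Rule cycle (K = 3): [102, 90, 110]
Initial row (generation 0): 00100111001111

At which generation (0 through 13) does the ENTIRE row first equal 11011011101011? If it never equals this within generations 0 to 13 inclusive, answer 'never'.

Answer: never

Derivation:
Gen 0: 00100111001111
Gen 1 (rule 102): 01101001010001
Gen 2 (rule 90): 11100110001010
Gen 3 (rule 110): 10101110011110
Gen 4 (rule 102): 11110010100010
Gen 5 (rule 90): 10011100010101
Gen 6 (rule 110): 10110100111111
Gen 7 (rule 102): 11011101000001
Gen 8 (rule 90): 11010100100010
Gen 9 (rule 110): 11111101100110
Gen 10 (rule 102): 00000110101010
Gen 11 (rule 90): 00001110000001
Gen 12 (rule 110): 00011010000011
Gen 13 (rule 102): 00101110000101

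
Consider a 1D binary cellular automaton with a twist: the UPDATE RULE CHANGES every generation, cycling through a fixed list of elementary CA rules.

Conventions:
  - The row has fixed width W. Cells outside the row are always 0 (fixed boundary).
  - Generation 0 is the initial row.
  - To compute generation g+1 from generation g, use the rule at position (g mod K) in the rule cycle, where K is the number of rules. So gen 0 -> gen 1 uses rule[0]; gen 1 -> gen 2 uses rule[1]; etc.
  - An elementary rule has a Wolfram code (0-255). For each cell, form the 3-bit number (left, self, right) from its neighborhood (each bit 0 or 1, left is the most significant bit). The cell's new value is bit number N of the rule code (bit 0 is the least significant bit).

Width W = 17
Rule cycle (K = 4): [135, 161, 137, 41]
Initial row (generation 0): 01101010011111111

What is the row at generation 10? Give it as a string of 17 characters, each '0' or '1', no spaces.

Answer: 01010101101001010

Derivation:
Gen 0: 01101010011111111
Gen 1 (rule 135): 10001010101111110
Gen 2 (rule 161): 00100101010111100
Gen 3 (rule 137): 10000000000111001
Gen 4 (rule 41): 00111111110100000
Gen 5 (rule 135): 11011111100101111
Gen 6 (rule 161): 00101111000010110
Gen 7 (rule 137): 10001110011000100
Gen 8 (rule 41): 00101000010010001
Gen 9 (rule 135): 11101011110110111
Gen 10 (rule 161): 01010101101001010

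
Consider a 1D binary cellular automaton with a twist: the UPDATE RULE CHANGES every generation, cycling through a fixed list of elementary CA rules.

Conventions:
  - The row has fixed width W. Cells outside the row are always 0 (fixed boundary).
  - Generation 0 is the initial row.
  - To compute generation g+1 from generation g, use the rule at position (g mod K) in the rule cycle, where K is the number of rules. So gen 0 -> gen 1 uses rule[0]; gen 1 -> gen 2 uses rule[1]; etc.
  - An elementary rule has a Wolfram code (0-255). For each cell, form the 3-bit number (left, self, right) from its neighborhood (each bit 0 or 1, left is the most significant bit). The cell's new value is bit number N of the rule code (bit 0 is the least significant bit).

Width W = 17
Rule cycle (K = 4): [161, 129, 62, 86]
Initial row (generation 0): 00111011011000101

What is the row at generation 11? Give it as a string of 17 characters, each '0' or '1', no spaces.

Gen 0: 00111011011000101
Gen 1 (rule 161): 10010100100010010
Gen 2 (rule 129): 00000000001000000
Gen 3 (rule 62): 00000000011100000
Gen 4 (rule 86): 00000000100110000
Gen 5 (rule 161): 11111110000000111
Gen 6 (rule 129): 01111100111110010
Gen 7 (rule 62): 11000011100001111
Gen 8 (rule 86): 01100100110010001
Gen 9 (rule 161): 00000000000000100
Gen 10 (rule 129): 11111111111110001
Gen 11 (rule 62): 10000000000001011

Answer: 10000000000001011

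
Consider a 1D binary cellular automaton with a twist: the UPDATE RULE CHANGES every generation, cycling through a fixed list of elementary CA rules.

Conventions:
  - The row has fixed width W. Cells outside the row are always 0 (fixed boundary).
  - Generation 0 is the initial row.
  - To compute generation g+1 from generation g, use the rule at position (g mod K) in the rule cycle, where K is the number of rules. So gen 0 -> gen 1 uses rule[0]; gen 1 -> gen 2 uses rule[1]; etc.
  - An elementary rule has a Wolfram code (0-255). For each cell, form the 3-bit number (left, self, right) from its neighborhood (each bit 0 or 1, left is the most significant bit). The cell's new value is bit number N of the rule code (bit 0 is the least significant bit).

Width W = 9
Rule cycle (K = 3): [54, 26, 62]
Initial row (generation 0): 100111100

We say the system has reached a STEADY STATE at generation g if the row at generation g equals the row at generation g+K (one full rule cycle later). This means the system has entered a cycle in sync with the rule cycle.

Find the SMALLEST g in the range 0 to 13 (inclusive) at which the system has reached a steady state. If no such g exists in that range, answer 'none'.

Answer: 4

Derivation:
Gen 0: 100111100
Gen 1 (rule 54): 111000010
Gen 2 (rule 26): 100100101
Gen 3 (rule 62): 111111111
Gen 4 (rule 54): 000000000
Gen 5 (rule 26): 000000000
Gen 6 (rule 62): 000000000
Gen 7 (rule 54): 000000000
Gen 8 (rule 26): 000000000
Gen 9 (rule 62): 000000000
Gen 10 (rule 54): 000000000
Gen 11 (rule 26): 000000000
Gen 12 (rule 62): 000000000
Gen 13 (rule 54): 000000000
Gen 14 (rule 26): 000000000
Gen 15 (rule 62): 000000000
Gen 16 (rule 54): 000000000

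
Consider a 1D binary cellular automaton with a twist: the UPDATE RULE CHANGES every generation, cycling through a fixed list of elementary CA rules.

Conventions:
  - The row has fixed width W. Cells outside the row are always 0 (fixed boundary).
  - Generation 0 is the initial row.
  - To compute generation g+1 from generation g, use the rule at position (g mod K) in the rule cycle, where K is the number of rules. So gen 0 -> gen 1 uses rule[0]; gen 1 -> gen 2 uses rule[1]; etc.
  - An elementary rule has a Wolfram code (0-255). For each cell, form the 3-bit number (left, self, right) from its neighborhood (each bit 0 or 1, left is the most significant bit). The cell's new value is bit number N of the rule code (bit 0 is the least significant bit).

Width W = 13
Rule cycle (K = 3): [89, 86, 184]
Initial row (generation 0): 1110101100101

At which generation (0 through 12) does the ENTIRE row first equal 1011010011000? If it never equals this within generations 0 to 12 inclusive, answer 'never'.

Answer: 2

Derivation:
Gen 0: 1110101100101
Gen 1 (rule 89): 1010001110000
Gen 2 (rule 86): 1011010011000
Gen 3 (rule 184): 0110101010100
Gen 4 (rule 89): 0110000000011
Gen 5 (rule 86): 1011000000101
Gen 6 (rule 184): 0110100000010
Gen 7 (rule 89): 0110011111001
Gen 8 (rule 86): 1011100001111
Gen 9 (rule 184): 0111010001110
Gen 10 (rule 89): 0101001101011
Gen 11 (rule 86): 1101110101001
Gen 12 (rule 184): 1011101010100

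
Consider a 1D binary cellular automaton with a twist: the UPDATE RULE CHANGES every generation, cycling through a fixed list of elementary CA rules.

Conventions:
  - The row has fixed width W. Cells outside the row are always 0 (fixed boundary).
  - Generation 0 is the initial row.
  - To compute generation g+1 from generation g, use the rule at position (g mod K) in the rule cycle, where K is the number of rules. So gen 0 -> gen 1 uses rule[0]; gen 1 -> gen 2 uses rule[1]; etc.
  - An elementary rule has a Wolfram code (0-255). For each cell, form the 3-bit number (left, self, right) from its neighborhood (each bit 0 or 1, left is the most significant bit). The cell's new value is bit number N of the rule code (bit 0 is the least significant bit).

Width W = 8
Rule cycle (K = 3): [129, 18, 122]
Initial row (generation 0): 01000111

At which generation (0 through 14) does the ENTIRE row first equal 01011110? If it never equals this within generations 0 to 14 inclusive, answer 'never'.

Gen 0: 01000111
Gen 1 (rule 129): 00010010
Gen 2 (rule 18): 00101101
Gen 3 (rule 122): 01011110
Gen 4 (rule 129): 00001100
Gen 5 (rule 18): 00010010
Gen 6 (rule 122): 00101101
Gen 7 (rule 129): 10000000
Gen 8 (rule 18): 01000000
Gen 9 (rule 122): 10100000
Gen 10 (rule 129): 00001111
Gen 11 (rule 18): 00010000
Gen 12 (rule 122): 00101000
Gen 13 (rule 129): 10000011
Gen 14 (rule 18): 01000100

Answer: 3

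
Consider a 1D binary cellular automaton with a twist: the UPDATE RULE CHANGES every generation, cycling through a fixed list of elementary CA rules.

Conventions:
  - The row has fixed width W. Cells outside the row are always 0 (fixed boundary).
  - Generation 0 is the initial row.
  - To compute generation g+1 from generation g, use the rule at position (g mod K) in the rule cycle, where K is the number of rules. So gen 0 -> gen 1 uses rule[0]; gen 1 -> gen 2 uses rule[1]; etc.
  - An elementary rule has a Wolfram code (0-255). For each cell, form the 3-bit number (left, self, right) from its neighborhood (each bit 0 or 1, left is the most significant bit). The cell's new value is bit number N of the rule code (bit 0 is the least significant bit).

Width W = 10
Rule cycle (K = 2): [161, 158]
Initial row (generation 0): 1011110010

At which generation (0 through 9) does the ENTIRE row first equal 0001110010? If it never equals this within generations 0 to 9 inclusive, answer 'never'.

Gen 0: 1011110010
Gen 1 (rule 161): 0101100000
Gen 2 (rule 158): 1101010000
Gen 3 (rule 161): 0010100111
Gen 4 (rule 158): 0110111110
Gen 5 (rule 161): 0001011100
Gen 6 (rule 158): 0011011010
Gen 7 (rule 161): 1000100100
Gen 8 (rule 158): 1101111110
Gen 9 (rule 161): 0010111100

Answer: never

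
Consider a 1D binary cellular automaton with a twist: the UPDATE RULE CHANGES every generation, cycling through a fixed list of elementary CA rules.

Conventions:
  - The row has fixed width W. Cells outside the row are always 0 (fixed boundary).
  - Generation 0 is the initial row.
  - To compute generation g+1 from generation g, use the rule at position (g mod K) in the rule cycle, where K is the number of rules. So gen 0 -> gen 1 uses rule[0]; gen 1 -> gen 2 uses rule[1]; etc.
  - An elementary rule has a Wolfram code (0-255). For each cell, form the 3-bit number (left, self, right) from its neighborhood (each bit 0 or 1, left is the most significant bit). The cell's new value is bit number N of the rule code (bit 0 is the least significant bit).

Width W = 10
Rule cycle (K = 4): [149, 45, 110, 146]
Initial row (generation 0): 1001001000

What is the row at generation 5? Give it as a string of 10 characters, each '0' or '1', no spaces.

Gen 0: 1001001000
Gen 1 (rule 149): 1101101111
Gen 2 (rule 45): 1011011000
Gen 3 (rule 110): 1111111000
Gen 4 (rule 146): 0111110100
Gen 5 (rule 149): 0011100111

Answer: 0011100111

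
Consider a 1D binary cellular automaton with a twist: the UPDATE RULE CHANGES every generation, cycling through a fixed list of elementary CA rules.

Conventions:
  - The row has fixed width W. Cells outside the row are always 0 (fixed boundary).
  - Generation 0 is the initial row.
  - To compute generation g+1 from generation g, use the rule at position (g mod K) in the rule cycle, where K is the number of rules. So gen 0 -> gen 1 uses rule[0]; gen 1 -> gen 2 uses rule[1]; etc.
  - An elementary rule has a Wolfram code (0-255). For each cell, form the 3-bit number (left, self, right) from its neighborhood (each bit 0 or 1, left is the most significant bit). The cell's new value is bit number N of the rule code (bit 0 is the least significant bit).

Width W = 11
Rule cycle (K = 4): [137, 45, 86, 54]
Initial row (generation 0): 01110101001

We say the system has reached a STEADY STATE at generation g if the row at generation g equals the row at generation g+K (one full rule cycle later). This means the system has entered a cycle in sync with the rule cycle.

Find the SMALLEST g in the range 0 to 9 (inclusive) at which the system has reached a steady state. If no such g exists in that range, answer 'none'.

Answer: none

Derivation:
Gen 0: 01110101001
Gen 1 (rule 137): 01100000000
Gen 2 (rule 45): 01001111111
Gen 3 (rule 86): 11110000001
Gen 4 (rule 54): 00001000011
Gen 5 (rule 137): 11100011010
Gen 6 (rule 45): 10001010110
Gen 7 (rule 86): 11011010011
Gen 8 (rule 54): 00100111100
Gen 9 (rule 137): 10000111001
Gen 10 (rule 45): 10110100001
Gen 11 (rule 86): 10010110011
Gen 12 (rule 54): 11111001100
Gen 13 (rule 137): 11110001001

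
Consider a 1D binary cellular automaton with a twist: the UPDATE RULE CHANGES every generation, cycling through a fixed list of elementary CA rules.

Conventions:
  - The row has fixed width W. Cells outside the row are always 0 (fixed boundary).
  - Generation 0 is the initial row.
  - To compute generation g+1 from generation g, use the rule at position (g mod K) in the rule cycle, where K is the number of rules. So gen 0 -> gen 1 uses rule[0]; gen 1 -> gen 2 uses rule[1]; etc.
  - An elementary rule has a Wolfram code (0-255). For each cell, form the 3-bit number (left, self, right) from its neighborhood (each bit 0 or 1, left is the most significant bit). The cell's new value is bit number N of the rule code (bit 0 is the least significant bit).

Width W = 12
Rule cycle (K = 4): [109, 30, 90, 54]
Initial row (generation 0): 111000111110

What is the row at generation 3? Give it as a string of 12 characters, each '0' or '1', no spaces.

Gen 0: 111000111110
Gen 1 (rule 109): 101010100010
Gen 2 (rule 30): 101010110111
Gen 3 (rule 90): 000000110101

Answer: 000000110101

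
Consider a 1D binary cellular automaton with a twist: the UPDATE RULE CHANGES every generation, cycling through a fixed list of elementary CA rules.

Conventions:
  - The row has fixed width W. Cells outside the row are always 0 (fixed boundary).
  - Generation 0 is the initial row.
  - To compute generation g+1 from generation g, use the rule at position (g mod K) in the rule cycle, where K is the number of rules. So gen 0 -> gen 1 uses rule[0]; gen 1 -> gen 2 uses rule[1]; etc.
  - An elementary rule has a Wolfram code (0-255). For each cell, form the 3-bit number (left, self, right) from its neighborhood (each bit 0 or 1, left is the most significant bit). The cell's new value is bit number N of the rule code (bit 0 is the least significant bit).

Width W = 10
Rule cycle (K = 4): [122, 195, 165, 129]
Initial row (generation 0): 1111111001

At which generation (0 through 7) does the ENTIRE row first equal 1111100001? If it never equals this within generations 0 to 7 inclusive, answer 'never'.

Gen 0: 1111111001
Gen 1 (rule 122): 1000001110
Gen 2 (rule 195): 0011110110
Gen 3 (rule 165): 1001101000
Gen 4 (rule 129): 0000000011
Gen 5 (rule 122): 0000000111
Gen 6 (rule 195): 1111111011
Gen 7 (rule 165): 0111110100

Answer: never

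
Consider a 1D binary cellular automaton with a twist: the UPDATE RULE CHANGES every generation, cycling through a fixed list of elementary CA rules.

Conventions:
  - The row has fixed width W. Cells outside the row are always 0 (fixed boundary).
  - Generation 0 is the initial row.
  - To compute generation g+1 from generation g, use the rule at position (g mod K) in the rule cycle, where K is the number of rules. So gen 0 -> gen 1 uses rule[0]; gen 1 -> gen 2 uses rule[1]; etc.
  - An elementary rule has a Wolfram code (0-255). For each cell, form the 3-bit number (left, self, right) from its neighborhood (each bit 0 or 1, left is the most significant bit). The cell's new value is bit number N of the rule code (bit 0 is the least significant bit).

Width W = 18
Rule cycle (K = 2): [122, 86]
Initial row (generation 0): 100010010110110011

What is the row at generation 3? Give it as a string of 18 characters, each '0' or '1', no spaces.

Answer: 111011010000000010

Derivation:
Gen 0: 100010010110110011
Gen 1 (rule 122): 010101101111111111
Gen 2 (rule 86): 110100100000000001
Gen 3 (rule 122): 111011010000000010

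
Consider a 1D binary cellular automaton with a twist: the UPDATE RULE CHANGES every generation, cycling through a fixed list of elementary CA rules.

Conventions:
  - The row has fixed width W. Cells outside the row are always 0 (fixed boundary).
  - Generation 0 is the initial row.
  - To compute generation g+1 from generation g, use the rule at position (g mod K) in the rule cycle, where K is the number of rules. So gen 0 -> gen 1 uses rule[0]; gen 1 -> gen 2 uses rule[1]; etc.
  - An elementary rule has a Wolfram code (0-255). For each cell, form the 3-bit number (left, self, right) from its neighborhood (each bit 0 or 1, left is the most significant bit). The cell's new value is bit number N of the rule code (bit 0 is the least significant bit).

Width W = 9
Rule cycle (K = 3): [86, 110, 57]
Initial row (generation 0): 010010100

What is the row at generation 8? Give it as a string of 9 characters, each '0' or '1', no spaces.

Gen 0: 010010100
Gen 1 (rule 86): 111110110
Gen 2 (rule 110): 100011110
Gen 3 (rule 57): 011010001
Gen 4 (rule 86): 101011011
Gen 5 (rule 110): 111111111
Gen 6 (rule 57): 100000000
Gen 7 (rule 86): 110000000
Gen 8 (rule 110): 110000000

Answer: 110000000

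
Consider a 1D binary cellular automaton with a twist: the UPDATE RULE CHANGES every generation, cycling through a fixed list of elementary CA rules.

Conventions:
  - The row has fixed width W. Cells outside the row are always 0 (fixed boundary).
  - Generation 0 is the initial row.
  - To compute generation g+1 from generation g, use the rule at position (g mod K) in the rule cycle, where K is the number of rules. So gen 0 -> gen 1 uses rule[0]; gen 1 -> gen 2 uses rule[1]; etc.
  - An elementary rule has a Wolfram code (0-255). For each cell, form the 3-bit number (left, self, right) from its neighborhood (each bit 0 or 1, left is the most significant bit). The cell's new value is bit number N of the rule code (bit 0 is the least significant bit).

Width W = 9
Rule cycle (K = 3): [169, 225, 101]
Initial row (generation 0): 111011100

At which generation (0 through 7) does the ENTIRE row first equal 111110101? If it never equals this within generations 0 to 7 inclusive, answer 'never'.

Answer: never

Derivation:
Gen 0: 111011100
Gen 1 (rule 169): 110111001
Gen 2 (rule 225): 011011000
Gen 3 (rule 101): 001101011
Gen 4 (rule 169): 101010110
Gen 5 (rule 225): 010101010
Gen 6 (rule 101): 011111110
Gen 7 (rule 169): 011111100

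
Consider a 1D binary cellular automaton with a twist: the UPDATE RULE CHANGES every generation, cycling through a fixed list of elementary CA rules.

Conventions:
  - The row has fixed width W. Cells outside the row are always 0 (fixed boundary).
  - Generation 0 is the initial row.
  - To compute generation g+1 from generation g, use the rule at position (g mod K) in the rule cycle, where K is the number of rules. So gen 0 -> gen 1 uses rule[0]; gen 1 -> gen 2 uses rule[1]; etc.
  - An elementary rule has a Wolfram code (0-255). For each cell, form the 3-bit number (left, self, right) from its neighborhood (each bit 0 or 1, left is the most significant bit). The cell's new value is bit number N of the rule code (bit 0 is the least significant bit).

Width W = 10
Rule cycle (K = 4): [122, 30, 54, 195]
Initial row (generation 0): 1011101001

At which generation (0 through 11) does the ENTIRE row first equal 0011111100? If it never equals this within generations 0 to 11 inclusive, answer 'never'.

Gen 0: 1011101001
Gen 1 (rule 122): 0110110110
Gen 2 (rule 30): 1100100101
Gen 3 (rule 54): 0011111111
Gen 4 (rule 195): 1101111111
Gen 5 (rule 122): 1111000001
Gen 6 (rule 30): 1000100011
Gen 7 (rule 54): 1101110100
Gen 8 (rule 195): 0100110001
Gen 9 (rule 122): 1011111010
Gen 10 (rule 30): 1010000011
Gen 11 (rule 54): 1111000100

Answer: never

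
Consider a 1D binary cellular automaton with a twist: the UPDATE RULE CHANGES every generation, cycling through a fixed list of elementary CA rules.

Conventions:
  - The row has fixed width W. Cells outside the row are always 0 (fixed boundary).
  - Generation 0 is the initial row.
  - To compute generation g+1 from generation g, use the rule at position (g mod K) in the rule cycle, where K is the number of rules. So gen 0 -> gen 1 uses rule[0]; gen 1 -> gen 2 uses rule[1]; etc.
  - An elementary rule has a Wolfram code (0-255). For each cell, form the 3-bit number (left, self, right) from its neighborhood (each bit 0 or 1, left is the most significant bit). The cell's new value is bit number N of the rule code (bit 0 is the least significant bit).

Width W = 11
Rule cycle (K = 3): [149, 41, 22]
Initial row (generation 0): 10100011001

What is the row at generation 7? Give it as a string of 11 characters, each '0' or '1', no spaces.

Gen 0: 10100011001
Gen 1 (rule 149): 10111000101
Gen 2 (rule 41): 01100010010
Gen 3 (rule 22): 10010111111
Gen 4 (rule 149): 11010011110
Gen 5 (rule 41): 10100010000
Gen 6 (rule 22): 10110111000
Gen 7 (rule 149): 10000010111

Answer: 10000010111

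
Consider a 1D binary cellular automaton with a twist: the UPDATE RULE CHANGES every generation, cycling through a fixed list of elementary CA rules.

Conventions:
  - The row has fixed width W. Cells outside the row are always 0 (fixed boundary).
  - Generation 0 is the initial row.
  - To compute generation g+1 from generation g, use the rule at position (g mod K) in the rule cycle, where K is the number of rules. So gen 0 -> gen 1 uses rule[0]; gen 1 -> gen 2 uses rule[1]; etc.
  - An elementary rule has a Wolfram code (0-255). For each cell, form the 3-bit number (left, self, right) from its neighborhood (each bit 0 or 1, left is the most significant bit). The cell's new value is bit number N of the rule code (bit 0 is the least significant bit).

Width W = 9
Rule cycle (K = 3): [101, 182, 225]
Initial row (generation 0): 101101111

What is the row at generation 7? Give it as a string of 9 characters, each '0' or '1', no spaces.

Gen 0: 101101111
Gen 1 (rule 101): 110110001
Gen 2 (rule 182): 001001011
Gen 3 (rule 225): 100000101
Gen 4 (rule 101): 101110111
Gen 5 (rule 182): 110101010
Gen 6 (rule 225): 011010100
Gen 7 (rule 101): 001111101

Answer: 001111101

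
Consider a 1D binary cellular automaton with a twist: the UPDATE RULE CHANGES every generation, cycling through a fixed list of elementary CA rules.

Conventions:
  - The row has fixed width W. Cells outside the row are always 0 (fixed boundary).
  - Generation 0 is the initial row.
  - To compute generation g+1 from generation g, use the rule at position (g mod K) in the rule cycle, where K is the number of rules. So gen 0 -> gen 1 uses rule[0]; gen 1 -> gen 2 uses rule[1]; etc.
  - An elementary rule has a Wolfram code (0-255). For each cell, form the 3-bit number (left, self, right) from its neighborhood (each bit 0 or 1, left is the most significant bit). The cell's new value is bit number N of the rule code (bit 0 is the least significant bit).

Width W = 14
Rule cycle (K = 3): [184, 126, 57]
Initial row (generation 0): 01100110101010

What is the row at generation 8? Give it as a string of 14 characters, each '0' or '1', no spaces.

Answer: 11110000000011

Derivation:
Gen 0: 01100110101010
Gen 1 (rule 184): 01010101010101
Gen 2 (rule 126): 11111111111111
Gen 3 (rule 57): 10000000000000
Gen 4 (rule 184): 01000000000000
Gen 5 (rule 126): 11100000000000
Gen 6 (rule 57): 10011111111111
Gen 7 (rule 184): 01011111111110
Gen 8 (rule 126): 11110000000011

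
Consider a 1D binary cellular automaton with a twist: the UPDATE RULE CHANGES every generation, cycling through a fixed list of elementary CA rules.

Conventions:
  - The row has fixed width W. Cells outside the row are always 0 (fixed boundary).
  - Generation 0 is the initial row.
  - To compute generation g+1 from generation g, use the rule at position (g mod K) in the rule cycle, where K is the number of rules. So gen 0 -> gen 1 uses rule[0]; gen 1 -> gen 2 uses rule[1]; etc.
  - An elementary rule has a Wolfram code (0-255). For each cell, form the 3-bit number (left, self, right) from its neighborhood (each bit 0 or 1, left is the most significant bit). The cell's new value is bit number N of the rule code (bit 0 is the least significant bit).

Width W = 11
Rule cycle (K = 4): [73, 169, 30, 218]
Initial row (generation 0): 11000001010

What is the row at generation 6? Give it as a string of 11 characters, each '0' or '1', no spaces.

Gen 0: 11000001010
Gen 1 (rule 73): 11011100000
Gen 2 (rule 169): 10111001111
Gen 3 (rule 30): 10100111000
Gen 4 (rule 218): 00011111100
Gen 5 (rule 73): 11010000101
Gen 6 (rule 169): 10100110010

Answer: 10100110010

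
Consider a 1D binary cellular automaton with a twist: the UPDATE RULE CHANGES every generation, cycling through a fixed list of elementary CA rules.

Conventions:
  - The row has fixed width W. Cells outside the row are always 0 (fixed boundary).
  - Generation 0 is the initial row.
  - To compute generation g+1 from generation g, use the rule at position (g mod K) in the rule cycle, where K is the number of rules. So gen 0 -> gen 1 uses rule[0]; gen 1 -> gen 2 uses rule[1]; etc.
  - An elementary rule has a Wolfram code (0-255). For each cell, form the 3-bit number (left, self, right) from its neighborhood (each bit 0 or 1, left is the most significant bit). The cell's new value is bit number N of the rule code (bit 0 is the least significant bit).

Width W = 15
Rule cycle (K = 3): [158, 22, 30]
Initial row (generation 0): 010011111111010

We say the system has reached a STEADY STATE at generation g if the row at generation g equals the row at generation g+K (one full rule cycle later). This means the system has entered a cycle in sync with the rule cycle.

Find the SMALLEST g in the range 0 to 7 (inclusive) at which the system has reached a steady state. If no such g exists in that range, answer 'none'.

Answer: none

Derivation:
Gen 0: 010011111111010
Gen 1 (rule 158): 111111111110011
Gen 2 (rule 22): 000000000001100
Gen 3 (rule 30): 000000000011010
Gen 4 (rule 158): 000000000110011
Gen 5 (rule 22): 000000001001100
Gen 6 (rule 30): 000000011111010
Gen 7 (rule 158): 000000111110011
Gen 8 (rule 22): 000001000001100
Gen 9 (rule 30): 000011100011010
Gen 10 (rule 158): 000111010110011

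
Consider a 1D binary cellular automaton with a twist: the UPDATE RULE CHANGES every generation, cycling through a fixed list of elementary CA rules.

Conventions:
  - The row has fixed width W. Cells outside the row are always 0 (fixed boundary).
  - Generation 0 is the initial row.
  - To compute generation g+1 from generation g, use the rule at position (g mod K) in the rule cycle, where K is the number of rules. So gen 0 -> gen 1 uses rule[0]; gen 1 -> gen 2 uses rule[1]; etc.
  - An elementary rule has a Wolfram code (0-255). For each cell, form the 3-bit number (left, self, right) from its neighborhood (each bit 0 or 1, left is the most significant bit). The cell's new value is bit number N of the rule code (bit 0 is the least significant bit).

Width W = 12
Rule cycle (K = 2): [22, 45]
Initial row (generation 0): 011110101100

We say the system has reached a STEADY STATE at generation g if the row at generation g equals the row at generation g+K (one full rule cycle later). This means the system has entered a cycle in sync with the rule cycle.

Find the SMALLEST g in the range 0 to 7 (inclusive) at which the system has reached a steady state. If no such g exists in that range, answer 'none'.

Answer: 5

Derivation:
Gen 0: 011110101100
Gen 1 (rule 22): 100000100010
Gen 2 (rule 45): 101110101010
Gen 3 (rule 22): 100000101011
Gen 4 (rule 45): 101110111110
Gen 5 (rule 22): 100000000001
Gen 6 (rule 45): 101111111101
Gen 7 (rule 22): 100000000001
Gen 8 (rule 45): 101111111101
Gen 9 (rule 22): 100000000001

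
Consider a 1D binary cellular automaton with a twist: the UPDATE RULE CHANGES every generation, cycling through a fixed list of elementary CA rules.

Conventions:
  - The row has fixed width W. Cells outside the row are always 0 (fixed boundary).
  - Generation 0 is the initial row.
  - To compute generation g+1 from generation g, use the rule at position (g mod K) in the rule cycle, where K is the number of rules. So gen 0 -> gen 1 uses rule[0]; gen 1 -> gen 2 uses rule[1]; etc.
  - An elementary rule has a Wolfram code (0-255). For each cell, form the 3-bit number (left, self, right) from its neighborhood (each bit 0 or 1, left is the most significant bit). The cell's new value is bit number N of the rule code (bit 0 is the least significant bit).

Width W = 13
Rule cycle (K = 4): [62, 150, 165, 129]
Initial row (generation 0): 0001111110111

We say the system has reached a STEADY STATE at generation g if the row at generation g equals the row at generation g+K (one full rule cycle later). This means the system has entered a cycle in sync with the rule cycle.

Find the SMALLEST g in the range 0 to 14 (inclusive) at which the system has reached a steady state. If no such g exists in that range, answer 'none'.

Gen 0: 0001111110111
Gen 1 (rule 62): 0011000001100
Gen 2 (rule 150): 0100100010010
Gen 3 (rule 165): 0100101010010
Gen 4 (rule 129): 0000000000000
Gen 5 (rule 62): 0000000000000
Gen 6 (rule 150): 0000000000000
Gen 7 (rule 165): 1111111111111
Gen 8 (rule 129): 0111111111110
Gen 9 (rule 62): 1100000000001
Gen 10 (rule 150): 0010000000011
Gen 11 (rule 165): 1010111111000
Gen 12 (rule 129): 0000011110011
Gen 13 (rule 62): 0000110001110
Gen 14 (rule 150): 0001001010101
Gen 15 (rule 165): 1101001111111
Gen 16 (rule 129): 0000000111110
Gen 17 (rule 62): 0000001100001
Gen 18 (rule 150): 0000010010011

Answer: none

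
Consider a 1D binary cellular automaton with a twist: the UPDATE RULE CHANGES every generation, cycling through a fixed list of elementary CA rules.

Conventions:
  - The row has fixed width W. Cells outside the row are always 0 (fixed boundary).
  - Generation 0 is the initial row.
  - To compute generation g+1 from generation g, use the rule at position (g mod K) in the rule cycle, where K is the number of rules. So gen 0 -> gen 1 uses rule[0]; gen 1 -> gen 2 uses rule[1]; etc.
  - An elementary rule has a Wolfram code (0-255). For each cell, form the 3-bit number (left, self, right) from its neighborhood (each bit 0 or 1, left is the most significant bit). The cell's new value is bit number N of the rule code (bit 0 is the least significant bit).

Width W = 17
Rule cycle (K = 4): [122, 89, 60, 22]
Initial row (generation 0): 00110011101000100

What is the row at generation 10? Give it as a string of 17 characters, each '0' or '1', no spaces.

Gen 0: 00110011101000100
Gen 1 (rule 122): 01111110110101010
Gen 2 (rule 89): 01000010110000001
Gen 3 (rule 60): 01100011101000001
Gen 4 (rule 22): 10010100001100011
Gen 5 (rule 122): 01101010011110111
Gen 6 (rule 89): 01100001010010101
Gen 7 (rule 60): 01010001111011111
Gen 8 (rule 22): 11011010000000000
Gen 9 (rule 122): 11111101000000000
Gen 10 (rule 89): 10000100111111111

Answer: 10000100111111111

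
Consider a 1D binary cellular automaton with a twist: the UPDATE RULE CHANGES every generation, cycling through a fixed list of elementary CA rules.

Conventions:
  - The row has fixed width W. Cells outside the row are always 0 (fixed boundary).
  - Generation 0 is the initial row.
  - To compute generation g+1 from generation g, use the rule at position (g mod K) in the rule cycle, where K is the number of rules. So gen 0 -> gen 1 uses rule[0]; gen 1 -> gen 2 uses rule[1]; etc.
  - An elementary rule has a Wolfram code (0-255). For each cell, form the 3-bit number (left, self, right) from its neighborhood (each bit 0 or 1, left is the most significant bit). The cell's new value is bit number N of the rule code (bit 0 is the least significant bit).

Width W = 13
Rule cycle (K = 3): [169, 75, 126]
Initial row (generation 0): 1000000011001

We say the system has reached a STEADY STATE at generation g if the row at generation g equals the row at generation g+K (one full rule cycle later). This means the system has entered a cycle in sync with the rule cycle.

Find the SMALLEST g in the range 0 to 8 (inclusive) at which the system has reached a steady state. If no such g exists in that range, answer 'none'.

Answer: none

Derivation:
Gen 0: 1000000011001
Gen 1 (rule 169): 0011111010000
Gen 2 (rule 75): 1110001000111
Gen 3 (rule 126): 1011011101101
Gen 4 (rule 169): 0110111011010
Gen 5 (rule 75): 1110101011000
Gen 6 (rule 126): 1011111111100
Gen 7 (rule 169): 0111111111001
Gen 8 (rule 75): 1100000001010
Gen 9 (rule 126): 1110000011111
Gen 10 (rule 169): 1100111011110
Gen 11 (rule 75): 1101101010010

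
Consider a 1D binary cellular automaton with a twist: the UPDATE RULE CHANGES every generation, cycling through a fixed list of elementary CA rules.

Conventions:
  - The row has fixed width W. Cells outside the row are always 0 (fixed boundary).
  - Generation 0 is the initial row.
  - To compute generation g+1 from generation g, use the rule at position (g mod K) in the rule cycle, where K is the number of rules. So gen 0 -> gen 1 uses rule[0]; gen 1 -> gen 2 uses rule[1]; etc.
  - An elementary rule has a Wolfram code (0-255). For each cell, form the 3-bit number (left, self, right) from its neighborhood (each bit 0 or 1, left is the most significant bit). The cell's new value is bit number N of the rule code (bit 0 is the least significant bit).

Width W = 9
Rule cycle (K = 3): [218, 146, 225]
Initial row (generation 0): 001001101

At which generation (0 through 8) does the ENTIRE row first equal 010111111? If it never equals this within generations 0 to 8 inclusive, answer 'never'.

Gen 0: 001001101
Gen 1 (rule 218): 010111100
Gen 2 (rule 146): 100011010
Gen 3 (rule 225): 001001100
Gen 4 (rule 218): 010111110
Gen 5 (rule 146): 100011101
Gen 6 (rule 225): 001001110
Gen 7 (rule 218): 010111111
Gen 8 (rule 146): 100011110

Answer: 7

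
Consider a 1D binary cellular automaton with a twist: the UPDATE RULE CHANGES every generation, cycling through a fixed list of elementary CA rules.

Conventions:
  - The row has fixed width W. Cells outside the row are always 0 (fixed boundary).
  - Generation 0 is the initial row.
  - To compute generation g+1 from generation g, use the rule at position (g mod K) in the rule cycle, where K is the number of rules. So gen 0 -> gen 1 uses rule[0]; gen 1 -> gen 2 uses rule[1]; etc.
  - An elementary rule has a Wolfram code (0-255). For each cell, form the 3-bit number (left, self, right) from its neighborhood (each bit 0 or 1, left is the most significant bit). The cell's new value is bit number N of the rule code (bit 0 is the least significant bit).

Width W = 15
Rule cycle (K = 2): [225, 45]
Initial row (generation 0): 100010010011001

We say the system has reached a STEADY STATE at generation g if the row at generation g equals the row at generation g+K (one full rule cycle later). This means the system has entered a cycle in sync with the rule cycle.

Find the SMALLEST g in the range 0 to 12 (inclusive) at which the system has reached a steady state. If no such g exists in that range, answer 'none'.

Answer: none

Derivation:
Gen 0: 100010010011001
Gen 1 (rule 225): 001000000001000
Gen 2 (rule 45): 101011111101011
Gen 3 (rule 225): 010101111110101
Gen 4 (rule 45): 011111000001111
Gen 5 (rule 225): 001111011100111
Gen 6 (rule 45): 101000110000100
Gen 7 (rule 225): 010010010110001
Gen 8 (rule 45): 010010011100101
Gen 9 (rule 225): 000000001100010
Gen 10 (rule 45): 111111101001010
Gen 11 (rule 225): 011111110000100
Gen 12 (rule 45): 010000000110101
Gen 13 (rule 225): 000111110011010
Gen 14 (rule 45): 110100000010110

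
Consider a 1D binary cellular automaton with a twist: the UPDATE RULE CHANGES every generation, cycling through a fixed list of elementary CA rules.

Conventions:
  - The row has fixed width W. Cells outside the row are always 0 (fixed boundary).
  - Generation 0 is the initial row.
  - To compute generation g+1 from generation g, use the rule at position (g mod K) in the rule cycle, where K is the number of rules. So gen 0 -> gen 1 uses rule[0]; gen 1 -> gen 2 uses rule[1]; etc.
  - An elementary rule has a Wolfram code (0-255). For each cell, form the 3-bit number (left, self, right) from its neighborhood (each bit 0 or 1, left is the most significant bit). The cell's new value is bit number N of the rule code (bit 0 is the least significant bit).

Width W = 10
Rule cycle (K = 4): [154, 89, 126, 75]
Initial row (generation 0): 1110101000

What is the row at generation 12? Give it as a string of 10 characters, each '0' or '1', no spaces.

Answer: 1100000100

Derivation:
Gen 0: 1110101000
Gen 1 (rule 154): 1100000100
Gen 2 (rule 89): 1111110011
Gen 3 (rule 126): 1000011111
Gen 4 (rule 75): 0011110001
Gen 5 (rule 154): 0111101010
Gen 6 (rule 89): 0100100001
Gen 7 (rule 126): 1111110011
Gen 8 (rule 75): 1000010111
Gen 9 (rule 154): 0100100110
Gen 10 (rule 89): 0010010111
Gen 11 (rule 126): 0111111101
Gen 12 (rule 75): 1100000100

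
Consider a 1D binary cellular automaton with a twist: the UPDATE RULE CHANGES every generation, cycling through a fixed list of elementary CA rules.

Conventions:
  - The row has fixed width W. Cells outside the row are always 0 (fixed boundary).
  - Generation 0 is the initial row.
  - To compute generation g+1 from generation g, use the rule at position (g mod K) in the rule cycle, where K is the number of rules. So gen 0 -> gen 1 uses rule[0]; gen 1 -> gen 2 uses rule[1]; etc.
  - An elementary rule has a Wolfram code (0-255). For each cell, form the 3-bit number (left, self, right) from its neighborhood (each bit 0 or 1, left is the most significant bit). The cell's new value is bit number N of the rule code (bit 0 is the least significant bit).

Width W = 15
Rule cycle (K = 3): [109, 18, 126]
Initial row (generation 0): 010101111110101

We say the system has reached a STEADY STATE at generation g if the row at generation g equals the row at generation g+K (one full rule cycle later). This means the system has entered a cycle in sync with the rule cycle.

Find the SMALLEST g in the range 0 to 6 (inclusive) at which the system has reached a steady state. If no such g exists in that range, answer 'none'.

Answer: 5

Derivation:
Gen 0: 010101111110101
Gen 1 (rule 109): 011111000011111
Gen 2 (rule 18): 100000100100000
Gen 3 (rule 126): 110001111110000
Gen 4 (rule 109): 110101000010111
Gen 5 (rule 18): 000000100100000
Gen 6 (rule 126): 000001111110000
Gen 7 (rule 109): 111101000010111
Gen 8 (rule 18): 000000100100000
Gen 9 (rule 126): 000001111110000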